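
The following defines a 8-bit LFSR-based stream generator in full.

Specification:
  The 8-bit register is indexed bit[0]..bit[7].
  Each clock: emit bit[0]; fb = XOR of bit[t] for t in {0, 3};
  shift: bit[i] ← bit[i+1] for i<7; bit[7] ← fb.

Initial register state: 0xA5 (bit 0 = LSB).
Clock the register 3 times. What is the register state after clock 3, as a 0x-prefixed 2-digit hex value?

0x34

reg_0 = 0xA5
clock 1: out=1, reg = 0xD2
clock 2: out=0, reg = 0x69
clock 3: out=1, reg = 0x34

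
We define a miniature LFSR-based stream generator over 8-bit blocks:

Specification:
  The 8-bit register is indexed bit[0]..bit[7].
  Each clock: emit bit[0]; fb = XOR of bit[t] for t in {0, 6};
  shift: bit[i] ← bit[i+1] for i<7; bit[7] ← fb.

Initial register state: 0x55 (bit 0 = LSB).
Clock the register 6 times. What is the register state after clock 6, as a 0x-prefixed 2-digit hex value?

reg_0 = 0x55
clock 1: out=1, reg = 0x2A
clock 2: out=0, reg = 0x15
clock 3: out=1, reg = 0x8A
clock 4: out=0, reg = 0x45
clock 5: out=1, reg = 0x22
clock 6: out=0, reg = 0x11

0x11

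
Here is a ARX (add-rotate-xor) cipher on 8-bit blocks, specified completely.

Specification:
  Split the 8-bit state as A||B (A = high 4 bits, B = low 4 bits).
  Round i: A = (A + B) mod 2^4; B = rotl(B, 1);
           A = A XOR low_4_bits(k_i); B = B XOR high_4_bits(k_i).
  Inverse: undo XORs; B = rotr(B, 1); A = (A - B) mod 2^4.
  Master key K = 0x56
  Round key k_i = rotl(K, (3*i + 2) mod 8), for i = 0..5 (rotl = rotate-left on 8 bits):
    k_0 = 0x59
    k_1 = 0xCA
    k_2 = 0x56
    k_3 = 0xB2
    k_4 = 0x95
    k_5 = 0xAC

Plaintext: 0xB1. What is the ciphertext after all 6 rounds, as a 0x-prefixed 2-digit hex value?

0x1F

s_0 = plaintext = 0xB1
s_1 = Round(s_0, k_0) = 0x57
s_2 = Round(s_1, k_1) = 0x62
s_3 = Round(s_2, k_2) = 0xE1
s_4 = Round(s_3, k_3) = 0xD9
s_5 = Round(s_4, k_4) = 0x3A
s_6 = Round(s_5, k_5) = 0x1F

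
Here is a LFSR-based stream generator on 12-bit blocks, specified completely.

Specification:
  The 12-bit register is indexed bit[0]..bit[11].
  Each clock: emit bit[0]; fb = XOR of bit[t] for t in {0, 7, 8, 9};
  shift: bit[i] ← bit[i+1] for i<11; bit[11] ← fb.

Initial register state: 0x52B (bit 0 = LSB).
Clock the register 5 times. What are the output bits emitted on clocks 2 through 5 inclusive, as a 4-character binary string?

1010

reg_0 = 0x52B
clock 1: out=1, reg = 0x295
clock 2: out=1, reg = 0x94A
clock 3: out=0, reg = 0xCA5
clock 4: out=1, reg = 0x652
clock 5: out=0, reg = 0xB29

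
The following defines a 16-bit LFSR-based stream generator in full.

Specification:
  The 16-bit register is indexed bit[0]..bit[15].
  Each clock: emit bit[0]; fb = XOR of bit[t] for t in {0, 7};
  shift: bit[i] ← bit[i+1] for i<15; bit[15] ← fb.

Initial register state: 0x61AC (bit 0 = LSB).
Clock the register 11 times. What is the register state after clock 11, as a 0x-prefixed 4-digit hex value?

reg_0 = 0x61AC
clock 1: out=0, reg = 0xB0D6
clock 2: out=0, reg = 0xD86B
clock 3: out=1, reg = 0xEC35
clock 4: out=1, reg = 0xF61A
clock 5: out=0, reg = 0x7B0D
clock 6: out=1, reg = 0xBD86
clock 7: out=0, reg = 0xDEC3
clock 8: out=1, reg = 0x6F61
clock 9: out=1, reg = 0xB7B0
clock 10: out=0, reg = 0xDBD8
clock 11: out=0, reg = 0xEDEC

0xEDEC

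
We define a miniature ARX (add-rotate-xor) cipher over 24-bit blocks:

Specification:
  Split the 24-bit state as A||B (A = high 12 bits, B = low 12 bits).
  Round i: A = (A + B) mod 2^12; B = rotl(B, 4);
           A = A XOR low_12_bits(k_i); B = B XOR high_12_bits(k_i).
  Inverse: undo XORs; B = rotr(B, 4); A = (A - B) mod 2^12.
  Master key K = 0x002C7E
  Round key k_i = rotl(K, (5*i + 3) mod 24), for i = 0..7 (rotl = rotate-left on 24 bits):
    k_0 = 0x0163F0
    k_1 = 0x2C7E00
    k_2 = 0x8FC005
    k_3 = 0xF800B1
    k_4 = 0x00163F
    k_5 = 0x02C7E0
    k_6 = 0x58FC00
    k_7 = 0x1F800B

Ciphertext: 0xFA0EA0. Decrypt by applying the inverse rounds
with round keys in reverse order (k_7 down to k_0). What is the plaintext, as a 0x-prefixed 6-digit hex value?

0x93C89C

s_0 = ciphertext = 0xFA0EA0
s_1 = InvRound(s_0, k_7) = 0x6B68F5
s_2 = InvRound(s_1, k_6) = 0xFDFAD7
s_3 = InvRound(s_2, k_5) = 0xC90BAF
s_4 = InvRound(s_3, k_4) = 0xBF5EBA
s_5 = InvRound(s_4, k_3) = 0x131A13
s_6 = InvRound(s_5, k_2) = 0x206F2E
s_7 = InvRound(s_6, k_1) = 0x2289DE
s_8 = InvRound(s_7, k_0) = 0x93C89C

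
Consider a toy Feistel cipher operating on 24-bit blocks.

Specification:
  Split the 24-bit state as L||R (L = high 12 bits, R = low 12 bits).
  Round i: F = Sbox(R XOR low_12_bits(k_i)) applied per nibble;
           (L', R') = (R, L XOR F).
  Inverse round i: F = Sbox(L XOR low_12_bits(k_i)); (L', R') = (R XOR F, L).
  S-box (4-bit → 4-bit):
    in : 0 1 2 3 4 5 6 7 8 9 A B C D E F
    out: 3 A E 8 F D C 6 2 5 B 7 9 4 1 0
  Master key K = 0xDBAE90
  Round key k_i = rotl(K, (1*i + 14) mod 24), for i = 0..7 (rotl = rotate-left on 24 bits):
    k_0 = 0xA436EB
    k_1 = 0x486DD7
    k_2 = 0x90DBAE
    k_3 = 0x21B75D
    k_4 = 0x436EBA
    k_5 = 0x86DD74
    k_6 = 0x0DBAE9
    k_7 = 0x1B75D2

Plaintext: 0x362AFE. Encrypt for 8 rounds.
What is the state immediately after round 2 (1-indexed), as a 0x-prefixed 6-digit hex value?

s_0 = plaintext = 0x362AFE
s_1 = Round(s_0, k_0) = 0xAFEACF
s_2 = Round(s_1, k_1) = 0xACFC5C
s_3 = Round(s_2, k_2) = 0xC5CCC1
s_4 = Round(s_3, k_3) = 0xCC1B05
s_5 = Round(s_4, k_4) = 0xB051B1
s_6 = Round(s_5, k_5) = 0x1B1298
s_7 = Round(s_6, k_6) = 0x2983DB
s_8 = Round(s_7, k_7) = 0x3DBEAD

0xACFC5C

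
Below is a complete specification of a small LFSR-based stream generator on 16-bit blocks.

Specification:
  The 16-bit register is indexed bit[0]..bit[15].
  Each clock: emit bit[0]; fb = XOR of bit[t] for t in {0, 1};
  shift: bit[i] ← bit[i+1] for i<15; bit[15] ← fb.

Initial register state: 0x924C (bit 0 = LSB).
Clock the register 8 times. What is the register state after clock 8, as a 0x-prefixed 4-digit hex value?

reg_0 = 0x924C
clock 1: out=0, reg = 0x4926
clock 2: out=0, reg = 0xA493
clock 3: out=1, reg = 0x5249
clock 4: out=1, reg = 0xA924
clock 5: out=0, reg = 0x5492
clock 6: out=0, reg = 0xAA49
clock 7: out=1, reg = 0xD524
clock 8: out=0, reg = 0x6A92

0x6A92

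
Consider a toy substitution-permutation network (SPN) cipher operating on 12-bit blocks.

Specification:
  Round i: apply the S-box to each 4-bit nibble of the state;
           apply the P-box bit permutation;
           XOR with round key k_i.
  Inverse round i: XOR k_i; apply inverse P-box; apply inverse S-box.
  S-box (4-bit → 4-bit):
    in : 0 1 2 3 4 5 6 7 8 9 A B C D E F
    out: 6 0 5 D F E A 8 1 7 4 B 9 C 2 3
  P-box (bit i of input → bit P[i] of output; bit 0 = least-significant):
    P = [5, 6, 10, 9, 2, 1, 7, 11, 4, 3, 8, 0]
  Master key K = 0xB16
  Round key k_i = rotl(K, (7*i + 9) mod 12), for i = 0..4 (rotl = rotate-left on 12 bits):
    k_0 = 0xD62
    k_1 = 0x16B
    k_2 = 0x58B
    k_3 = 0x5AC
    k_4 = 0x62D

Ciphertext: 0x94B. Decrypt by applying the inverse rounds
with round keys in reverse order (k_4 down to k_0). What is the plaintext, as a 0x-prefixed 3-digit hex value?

0x0ED

s_0 = ciphertext = 0x94B
s_1 = InvRound(s_0, k_4) = 0xAB4
s_2 = InvRound(s_1, k_3) = 0x97D
s_3 = InvRound(s_2, k_2) = 0x849
s_4 = InvRound(s_3, k_1) = 0xA68
s_5 = InvRound(s_4, k_0) = 0x0ED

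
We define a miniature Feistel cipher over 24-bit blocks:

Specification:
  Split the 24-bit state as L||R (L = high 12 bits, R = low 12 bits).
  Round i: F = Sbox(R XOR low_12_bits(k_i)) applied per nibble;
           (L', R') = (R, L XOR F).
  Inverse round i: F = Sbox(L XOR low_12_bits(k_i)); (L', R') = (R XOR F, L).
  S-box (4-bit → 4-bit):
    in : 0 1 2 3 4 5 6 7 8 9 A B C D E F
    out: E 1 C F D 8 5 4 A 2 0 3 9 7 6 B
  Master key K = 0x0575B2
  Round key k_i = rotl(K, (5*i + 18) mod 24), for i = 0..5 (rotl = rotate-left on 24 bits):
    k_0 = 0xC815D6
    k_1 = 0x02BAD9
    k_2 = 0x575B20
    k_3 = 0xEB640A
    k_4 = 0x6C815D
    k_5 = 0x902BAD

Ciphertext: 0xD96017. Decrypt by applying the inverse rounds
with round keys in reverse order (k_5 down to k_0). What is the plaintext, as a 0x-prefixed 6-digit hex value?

0x7B0083

s_0 = ciphertext = 0xD96017
s_1 = InvRound(s_0, k_5) = 0x5E4D96
s_2 = InvRound(s_1, k_4) = 0x0A45E4
s_3 = InvRound(s_2, k_3) = 0x8E20A4
s_4 = InvRound(s_3, k_2) = 0xF388E2
s_5 = InvRound(s_4, k_1) = 0x083F38
s_6 = InvRound(s_5, k_0) = 0x7B0083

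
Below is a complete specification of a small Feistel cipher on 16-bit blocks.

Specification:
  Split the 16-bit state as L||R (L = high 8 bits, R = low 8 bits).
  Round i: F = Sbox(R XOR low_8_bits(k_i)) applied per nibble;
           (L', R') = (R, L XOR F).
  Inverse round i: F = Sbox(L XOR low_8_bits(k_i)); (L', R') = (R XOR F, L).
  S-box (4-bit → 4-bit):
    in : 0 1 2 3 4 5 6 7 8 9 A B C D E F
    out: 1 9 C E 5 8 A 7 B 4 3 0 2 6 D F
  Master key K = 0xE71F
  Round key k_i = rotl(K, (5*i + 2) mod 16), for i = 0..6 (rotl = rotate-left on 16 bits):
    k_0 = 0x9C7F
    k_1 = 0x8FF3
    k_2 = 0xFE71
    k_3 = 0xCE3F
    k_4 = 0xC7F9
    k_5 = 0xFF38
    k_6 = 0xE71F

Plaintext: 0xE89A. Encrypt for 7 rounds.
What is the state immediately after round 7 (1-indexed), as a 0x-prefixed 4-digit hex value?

s_0 = plaintext = 0xE89A
s_1 = Round(s_0, k_0) = 0x9A30
s_2 = Round(s_1, k_1) = 0x30B4
s_3 = Round(s_2, k_2) = 0xB418
s_4 = Round(s_3, k_3) = 0x1873
s_5 = Round(s_4, k_4) = 0x73AB
s_6 = Round(s_5, k_5) = 0xAB3D
s_7 = Round(s_6, k_6) = 0x3D67

0x3D67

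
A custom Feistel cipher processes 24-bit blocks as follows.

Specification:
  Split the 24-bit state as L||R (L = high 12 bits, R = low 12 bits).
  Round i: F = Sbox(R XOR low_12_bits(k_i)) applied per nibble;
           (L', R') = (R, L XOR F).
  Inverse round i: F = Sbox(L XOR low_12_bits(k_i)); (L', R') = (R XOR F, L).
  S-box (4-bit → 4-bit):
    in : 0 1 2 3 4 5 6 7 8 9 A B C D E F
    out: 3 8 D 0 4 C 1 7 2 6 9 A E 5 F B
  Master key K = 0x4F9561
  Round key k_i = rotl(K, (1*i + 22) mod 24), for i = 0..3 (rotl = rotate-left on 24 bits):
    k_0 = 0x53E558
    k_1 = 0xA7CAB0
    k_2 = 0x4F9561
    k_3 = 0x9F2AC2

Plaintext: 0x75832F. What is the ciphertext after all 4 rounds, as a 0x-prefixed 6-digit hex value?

0x4F324C

s_0 = plaintext = 0x75832F
s_1 = Round(s_0, k_0) = 0x32F62F
s_2 = Round(s_1, k_1) = 0x62FD44
s_3 = Round(s_2, k_2) = 0xD444F3
s_4 = Round(s_3, k_3) = 0x4F324C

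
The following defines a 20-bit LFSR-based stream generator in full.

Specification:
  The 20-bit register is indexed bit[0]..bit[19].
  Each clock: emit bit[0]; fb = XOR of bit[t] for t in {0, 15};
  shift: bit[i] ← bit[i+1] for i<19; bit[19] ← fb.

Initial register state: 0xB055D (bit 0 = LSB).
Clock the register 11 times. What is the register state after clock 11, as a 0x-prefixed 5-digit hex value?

0x05760

reg_0 = 0xB055D
clock 1: out=1, reg = 0xD82AE
clock 2: out=0, reg = 0xEC157
clock 3: out=1, reg = 0x760AB
clock 4: out=1, reg = 0xBB055
clock 5: out=1, reg = 0x5D82A
clock 6: out=0, reg = 0xAEC15
clock 7: out=1, reg = 0x5760A
clock 8: out=0, reg = 0x2BB05
clock 9: out=1, reg = 0x15D82
clock 10: out=0, reg = 0x0AEC1
clock 11: out=1, reg = 0x05760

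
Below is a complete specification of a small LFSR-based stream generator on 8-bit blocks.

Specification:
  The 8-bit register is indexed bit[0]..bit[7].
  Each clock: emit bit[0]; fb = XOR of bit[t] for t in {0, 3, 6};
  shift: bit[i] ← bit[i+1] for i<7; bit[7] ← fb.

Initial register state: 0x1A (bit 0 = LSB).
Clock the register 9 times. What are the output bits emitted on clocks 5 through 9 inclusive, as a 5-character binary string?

reg_0 = 0x1A
clock 1: out=0, reg = 0x8D
clock 2: out=1, reg = 0x46
clock 3: out=0, reg = 0xA3
clock 4: out=1, reg = 0xD1
clock 5: out=1, reg = 0x68
clock 6: out=0, reg = 0x34
clock 7: out=0, reg = 0x1A
clock 8: out=0, reg = 0x8D
clock 9: out=1, reg = 0x46

10001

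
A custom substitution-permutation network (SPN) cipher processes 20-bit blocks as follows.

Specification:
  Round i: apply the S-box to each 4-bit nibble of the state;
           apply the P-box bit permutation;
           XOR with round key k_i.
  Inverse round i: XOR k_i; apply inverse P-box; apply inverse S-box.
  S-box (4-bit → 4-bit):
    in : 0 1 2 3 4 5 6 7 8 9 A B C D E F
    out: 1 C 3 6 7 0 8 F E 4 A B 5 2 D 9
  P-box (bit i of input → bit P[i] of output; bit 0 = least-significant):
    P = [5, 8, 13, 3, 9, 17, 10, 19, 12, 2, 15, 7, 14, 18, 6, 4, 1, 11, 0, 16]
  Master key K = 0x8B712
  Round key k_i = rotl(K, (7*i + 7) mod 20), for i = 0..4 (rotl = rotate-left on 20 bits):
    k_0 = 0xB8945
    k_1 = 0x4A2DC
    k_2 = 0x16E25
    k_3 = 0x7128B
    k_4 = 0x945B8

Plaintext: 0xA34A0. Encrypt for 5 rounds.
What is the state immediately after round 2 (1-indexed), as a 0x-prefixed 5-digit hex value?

s_0 = plaintext = 0xA34A0
s_1 = Round(s_0, k_0) = 0x41121
s_2 = Round(s_1, k_1) = 0x60807
s_3 = Round(s_2, k_2) = 0x08D89
s_4 = Round(s_3, k_3) = 0x936DD
s_5 = Round(s_4, k_4) = 0xF4479

0x60807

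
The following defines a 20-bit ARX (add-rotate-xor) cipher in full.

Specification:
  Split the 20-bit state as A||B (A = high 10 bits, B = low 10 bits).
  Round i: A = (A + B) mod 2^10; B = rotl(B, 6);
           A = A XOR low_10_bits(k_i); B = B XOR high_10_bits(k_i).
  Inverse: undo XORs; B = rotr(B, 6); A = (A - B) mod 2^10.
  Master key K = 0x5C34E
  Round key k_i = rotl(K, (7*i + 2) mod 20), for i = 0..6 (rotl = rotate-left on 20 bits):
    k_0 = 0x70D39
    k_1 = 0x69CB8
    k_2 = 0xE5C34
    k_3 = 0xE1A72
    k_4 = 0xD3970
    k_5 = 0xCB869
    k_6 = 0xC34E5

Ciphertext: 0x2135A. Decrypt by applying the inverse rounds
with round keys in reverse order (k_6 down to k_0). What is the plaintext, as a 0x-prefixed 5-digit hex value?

0x98A0E

s_0 = ciphertext = 0x2135A
s_1 = InvRound(s_0, k_6) = 0xBC171
s_2 = InvRound(s_1, k_5) = 0x281F9
s_3 = InvRound(s_2, k_4) = 0x95B7A
s_4 = InvRound(s_3, k_3) = 0x187C3
s_5 = InvRound(s_4, k_2) = 0xC5141
s_6 = InvRound(s_5, k_1) = 0x52663
s_7 = InvRound(s_6, k_0) = 0x98A0E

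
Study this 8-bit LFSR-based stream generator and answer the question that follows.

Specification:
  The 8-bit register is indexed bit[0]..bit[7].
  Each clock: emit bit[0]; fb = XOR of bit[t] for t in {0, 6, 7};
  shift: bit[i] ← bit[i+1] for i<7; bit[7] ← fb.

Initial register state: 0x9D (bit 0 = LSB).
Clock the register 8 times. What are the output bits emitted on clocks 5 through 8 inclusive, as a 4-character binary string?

reg_0 = 0x9D
clock 1: out=1, reg = 0x4E
clock 2: out=0, reg = 0xA7
clock 3: out=1, reg = 0x53
clock 4: out=1, reg = 0x29
clock 5: out=1, reg = 0x94
clock 6: out=0, reg = 0xCA
clock 7: out=0, reg = 0x65
clock 8: out=1, reg = 0x32

1001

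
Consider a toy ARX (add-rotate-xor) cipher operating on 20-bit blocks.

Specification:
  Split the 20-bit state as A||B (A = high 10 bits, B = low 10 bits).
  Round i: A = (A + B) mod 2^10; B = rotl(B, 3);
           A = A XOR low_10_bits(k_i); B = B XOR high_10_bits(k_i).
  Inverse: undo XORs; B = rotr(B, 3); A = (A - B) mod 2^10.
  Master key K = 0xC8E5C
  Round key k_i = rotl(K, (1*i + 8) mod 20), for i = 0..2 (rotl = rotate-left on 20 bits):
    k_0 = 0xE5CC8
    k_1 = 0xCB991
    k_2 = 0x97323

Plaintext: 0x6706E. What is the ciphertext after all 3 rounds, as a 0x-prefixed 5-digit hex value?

0x5B2E4

s_0 = plaintext = 0x6706E
s_1 = Round(s_0, k_0) = 0xB08E7
s_2 = Round(s_1, k_1) = 0x8E017
s_3 = Round(s_2, k_2) = 0x5B2E4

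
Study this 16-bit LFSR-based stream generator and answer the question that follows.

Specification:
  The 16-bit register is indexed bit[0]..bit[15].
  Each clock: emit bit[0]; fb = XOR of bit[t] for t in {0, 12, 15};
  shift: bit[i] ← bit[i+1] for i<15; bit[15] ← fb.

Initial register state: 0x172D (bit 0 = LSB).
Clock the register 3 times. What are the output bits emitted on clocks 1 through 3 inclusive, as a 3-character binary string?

reg_0 = 0x172D
clock 1: out=1, reg = 0x0B96
clock 2: out=0, reg = 0x05CB
clock 3: out=1, reg = 0x82E5

101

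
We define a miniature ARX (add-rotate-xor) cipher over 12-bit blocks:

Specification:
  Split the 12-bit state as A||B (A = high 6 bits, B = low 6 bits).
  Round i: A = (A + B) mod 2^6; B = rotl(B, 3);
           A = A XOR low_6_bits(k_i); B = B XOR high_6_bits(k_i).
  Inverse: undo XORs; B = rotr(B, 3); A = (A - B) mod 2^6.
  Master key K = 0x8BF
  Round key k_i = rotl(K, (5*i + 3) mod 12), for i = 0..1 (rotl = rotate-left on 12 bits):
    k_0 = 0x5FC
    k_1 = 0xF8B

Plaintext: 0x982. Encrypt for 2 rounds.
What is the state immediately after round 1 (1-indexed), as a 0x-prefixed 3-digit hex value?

0x507

s_0 = plaintext = 0x982
s_1 = Round(s_0, k_0) = 0x507
s_2 = Round(s_1, k_1) = 0x406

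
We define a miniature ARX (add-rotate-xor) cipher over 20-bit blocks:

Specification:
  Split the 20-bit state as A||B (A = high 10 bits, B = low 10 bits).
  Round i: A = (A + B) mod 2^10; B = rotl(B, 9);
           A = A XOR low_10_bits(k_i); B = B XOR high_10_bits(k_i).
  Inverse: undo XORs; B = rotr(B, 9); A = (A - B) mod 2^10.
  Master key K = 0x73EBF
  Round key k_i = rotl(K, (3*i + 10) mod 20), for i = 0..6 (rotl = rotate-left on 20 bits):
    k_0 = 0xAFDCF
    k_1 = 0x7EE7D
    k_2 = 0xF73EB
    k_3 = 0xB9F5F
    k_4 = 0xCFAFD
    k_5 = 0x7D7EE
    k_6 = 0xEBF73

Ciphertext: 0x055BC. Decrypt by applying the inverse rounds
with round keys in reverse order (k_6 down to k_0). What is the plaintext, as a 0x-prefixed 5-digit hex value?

s_0 = ciphertext = 0x055BC
s_1 = InvRound(s_0, k_6) = 0xCFC27
s_2 = InvRound(s_1, k_5) = 0x4B7A4
s_3 = InvRound(s_2, k_4) = 0xA7134
s_4 = InvRound(s_3, k_3) = 0x873A7
s_5 = InvRound(s_4, k_2) = 0x404F6
s_6 = InvRound(s_5, k_1) = 0x58A1A
s_7 = InvRound(s_6, k_0) = 0xD8D4A

0xD8D4A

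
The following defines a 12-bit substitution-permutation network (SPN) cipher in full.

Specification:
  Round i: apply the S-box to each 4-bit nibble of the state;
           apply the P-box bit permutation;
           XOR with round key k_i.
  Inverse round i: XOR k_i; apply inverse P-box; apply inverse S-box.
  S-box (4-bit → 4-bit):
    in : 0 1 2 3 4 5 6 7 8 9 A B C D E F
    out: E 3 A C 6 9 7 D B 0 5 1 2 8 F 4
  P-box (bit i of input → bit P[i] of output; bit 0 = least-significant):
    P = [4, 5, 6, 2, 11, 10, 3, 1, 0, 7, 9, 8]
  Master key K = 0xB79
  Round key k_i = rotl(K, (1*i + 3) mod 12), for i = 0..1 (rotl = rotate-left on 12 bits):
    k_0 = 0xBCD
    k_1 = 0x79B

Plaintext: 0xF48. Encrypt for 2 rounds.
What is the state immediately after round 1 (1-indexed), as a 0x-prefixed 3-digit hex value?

s_0 = plaintext = 0xF48
s_1 = Round(s_0, k_0) = 0xDF1
s_2 = Round(s_1, k_1) = 0x6A3

0xDF1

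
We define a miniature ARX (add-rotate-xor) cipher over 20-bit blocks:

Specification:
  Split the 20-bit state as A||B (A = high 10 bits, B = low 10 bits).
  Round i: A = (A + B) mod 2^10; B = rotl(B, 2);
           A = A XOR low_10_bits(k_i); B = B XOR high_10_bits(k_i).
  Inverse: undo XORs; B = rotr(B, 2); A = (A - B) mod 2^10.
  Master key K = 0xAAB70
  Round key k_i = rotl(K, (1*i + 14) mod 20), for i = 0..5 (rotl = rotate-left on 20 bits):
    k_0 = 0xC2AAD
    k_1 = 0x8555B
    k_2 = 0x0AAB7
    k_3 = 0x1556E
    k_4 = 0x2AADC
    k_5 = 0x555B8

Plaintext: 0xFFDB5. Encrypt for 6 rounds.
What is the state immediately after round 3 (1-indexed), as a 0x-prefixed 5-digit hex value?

s_0 = plaintext = 0xFFDB5
s_1 = Round(s_0, k_0) = 0xC65DF
s_2 = Round(s_1, k_1) = 0x68D68
s_3 = Round(s_2, k_2) = 0x6F18B
s_4 = Round(s_3, k_3) = 0x8A678
s_5 = Round(s_4, k_4) = 0x9F548
s_6 = Round(s_5, k_5) = 0x9F474

0x6F18B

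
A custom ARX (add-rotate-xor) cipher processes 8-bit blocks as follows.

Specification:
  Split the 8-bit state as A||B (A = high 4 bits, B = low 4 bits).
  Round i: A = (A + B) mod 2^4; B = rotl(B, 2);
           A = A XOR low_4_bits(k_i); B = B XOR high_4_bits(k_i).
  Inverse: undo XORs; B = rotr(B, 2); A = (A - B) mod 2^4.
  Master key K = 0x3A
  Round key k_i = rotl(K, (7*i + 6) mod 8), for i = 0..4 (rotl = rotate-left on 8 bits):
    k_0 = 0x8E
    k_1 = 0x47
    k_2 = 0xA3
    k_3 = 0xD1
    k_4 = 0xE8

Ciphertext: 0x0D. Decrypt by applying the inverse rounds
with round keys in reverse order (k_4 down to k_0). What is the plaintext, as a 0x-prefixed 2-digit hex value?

s_0 = ciphertext = 0x0D
s_1 = InvRound(s_0, k_4) = 0xCC
s_2 = InvRound(s_1, k_3) = 0x94
s_3 = InvRound(s_2, k_2) = 0xFB
s_4 = InvRound(s_3, k_1) = 0x9F
s_5 = InvRound(s_4, k_0) = 0xAD

0xAD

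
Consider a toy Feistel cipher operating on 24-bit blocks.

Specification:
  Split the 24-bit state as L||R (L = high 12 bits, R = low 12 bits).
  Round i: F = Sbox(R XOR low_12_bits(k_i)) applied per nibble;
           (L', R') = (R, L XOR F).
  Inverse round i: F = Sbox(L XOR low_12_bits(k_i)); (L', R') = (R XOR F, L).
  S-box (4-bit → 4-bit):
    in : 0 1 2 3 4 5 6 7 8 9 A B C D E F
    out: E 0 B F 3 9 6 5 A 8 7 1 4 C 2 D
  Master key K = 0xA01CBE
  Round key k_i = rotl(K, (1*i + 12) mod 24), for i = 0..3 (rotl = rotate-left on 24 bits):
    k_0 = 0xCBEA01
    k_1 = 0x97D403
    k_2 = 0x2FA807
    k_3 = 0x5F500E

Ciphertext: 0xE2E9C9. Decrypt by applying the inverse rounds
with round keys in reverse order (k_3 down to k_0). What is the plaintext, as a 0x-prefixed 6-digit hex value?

0xBC8228

s_0 = ciphertext = 0xE2E9C9
s_1 = InvRound(s_0, k_3) = 0xB77E2E
s_2 = InvRound(s_1, k_2) = 0x170B77
s_3 = InvRound(s_2, k_1) = 0x228170
s_4 = InvRound(s_3, k_0) = 0xBC8228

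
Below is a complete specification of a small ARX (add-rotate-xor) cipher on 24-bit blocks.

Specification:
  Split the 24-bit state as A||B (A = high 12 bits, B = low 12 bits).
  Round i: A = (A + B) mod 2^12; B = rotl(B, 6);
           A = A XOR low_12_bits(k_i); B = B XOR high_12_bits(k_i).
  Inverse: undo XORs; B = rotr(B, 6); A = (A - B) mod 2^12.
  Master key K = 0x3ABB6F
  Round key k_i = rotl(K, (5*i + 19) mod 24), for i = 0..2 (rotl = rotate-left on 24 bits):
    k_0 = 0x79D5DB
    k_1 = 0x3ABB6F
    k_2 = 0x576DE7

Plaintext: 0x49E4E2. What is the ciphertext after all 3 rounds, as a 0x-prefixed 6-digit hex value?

s_0 = plaintext = 0x49E4E2
s_1 = Round(s_0, k_0) = 0xC5BF0E
s_2 = Round(s_1, k_1) = 0x006017
s_3 = Round(s_2, k_2) = 0xDFA0B6

0xDFA0B6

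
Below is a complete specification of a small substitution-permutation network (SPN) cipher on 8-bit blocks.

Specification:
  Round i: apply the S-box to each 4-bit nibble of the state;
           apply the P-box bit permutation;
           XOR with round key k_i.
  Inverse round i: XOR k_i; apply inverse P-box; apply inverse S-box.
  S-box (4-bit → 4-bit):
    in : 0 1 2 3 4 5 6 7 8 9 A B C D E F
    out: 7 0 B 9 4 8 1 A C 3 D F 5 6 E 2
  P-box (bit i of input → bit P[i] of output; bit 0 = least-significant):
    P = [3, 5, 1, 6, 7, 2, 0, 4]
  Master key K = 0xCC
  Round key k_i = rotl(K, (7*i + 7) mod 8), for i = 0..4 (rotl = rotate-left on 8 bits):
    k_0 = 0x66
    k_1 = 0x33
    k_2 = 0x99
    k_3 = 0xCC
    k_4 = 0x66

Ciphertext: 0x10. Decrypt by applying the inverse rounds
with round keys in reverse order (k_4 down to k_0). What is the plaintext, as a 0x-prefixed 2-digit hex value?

0xBB

s_0 = ciphertext = 0x10
s_1 = InvRound(s_0, k_4) = 0x7E
s_2 = InvRound(s_1, k_3) = 0x3D
s_3 = InvRound(s_2, k_2) = 0x9F
s_4 = InvRound(s_3, k_1) = 0x99
s_5 = InvRound(s_4, k_0) = 0xBB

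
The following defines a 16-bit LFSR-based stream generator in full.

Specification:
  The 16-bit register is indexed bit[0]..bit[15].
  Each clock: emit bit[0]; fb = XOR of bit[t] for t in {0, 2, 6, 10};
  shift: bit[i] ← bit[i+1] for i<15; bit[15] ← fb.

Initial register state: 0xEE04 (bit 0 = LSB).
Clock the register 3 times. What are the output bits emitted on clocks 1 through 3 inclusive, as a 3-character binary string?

001

reg_0 = 0xEE04
clock 1: out=0, reg = 0x7702
clock 2: out=0, reg = 0xBB81
clock 3: out=1, reg = 0xDDC0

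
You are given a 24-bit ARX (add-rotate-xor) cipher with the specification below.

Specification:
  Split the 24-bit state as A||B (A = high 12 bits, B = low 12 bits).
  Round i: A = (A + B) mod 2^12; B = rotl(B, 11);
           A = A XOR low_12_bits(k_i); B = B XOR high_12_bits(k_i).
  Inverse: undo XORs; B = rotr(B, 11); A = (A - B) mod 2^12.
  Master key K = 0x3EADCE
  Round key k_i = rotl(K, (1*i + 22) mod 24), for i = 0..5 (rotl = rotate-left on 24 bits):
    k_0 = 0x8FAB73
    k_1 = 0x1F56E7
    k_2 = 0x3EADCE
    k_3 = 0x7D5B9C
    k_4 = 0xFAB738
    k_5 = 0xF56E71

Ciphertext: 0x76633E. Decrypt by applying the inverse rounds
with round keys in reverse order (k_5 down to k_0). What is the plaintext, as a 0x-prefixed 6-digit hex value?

0x744B69

s_0 = ciphertext = 0x76633E
s_1 = InvRound(s_0, k_5) = 0x0468D1
s_2 = InvRound(s_1, k_4) = 0x88AEF4
s_3 = InvRound(s_2, k_3) = 0x0D3243
s_4 = InvRound(s_3, k_2) = 0x9CB352
s_5 = InvRound(s_4, k_1) = 0x9DE54E
s_6 = InvRound(s_5, k_0) = 0x744B69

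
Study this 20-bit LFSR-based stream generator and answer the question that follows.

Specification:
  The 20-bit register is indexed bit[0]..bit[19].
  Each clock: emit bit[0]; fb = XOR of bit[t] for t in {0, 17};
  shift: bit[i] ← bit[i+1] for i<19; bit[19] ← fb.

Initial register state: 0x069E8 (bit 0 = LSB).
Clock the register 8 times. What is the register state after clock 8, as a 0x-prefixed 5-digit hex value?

0xA8069

reg_0 = 0x069E8
clock 1: out=0, reg = 0x034F4
clock 2: out=0, reg = 0x01A7A
clock 3: out=0, reg = 0x00D3D
clock 4: out=1, reg = 0x8069E
clock 5: out=0, reg = 0x4034F
clock 6: out=1, reg = 0xA01A7
clock 7: out=1, reg = 0x500D3
clock 8: out=1, reg = 0xA8069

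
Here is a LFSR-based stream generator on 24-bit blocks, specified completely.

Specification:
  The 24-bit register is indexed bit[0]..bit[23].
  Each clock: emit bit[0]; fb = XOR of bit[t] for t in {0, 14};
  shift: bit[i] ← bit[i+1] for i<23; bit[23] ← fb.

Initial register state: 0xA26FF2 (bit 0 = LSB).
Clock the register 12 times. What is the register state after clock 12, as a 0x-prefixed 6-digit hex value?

reg_0 = 0xA26FF2
clock 1: out=0, reg = 0xD137F9
clock 2: out=1, reg = 0xE89BFC
clock 3: out=0, reg = 0x744DFE
clock 4: out=0, reg = 0xBA26FF
clock 5: out=1, reg = 0xDD137F
clock 6: out=1, reg = 0xEE89BF
clock 7: out=1, reg = 0xF744DF
clock 8: out=1, reg = 0x7BA26F
clock 9: out=1, reg = 0xBDD137
clock 10: out=1, reg = 0x5EE89B
clock 11: out=1, reg = 0x2F744D
clock 12: out=1, reg = 0x17BA26

0x17BA26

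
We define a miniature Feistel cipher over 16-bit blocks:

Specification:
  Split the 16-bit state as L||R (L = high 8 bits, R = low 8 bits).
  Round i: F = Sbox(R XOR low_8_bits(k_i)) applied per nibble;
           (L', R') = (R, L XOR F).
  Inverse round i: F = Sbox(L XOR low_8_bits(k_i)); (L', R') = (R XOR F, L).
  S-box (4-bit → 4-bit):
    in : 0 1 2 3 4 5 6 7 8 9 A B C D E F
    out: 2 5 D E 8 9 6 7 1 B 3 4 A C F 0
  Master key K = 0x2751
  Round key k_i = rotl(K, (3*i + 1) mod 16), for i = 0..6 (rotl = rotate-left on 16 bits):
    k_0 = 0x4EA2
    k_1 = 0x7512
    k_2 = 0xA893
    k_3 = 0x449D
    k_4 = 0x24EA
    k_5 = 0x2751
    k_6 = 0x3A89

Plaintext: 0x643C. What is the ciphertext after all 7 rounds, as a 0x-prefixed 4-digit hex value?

s_0 = plaintext = 0x643C
s_1 = Round(s_0, k_0) = 0x3CDB
s_2 = Round(s_1, k_1) = 0xDB97
s_3 = Round(s_2, k_2) = 0x97F3
s_4 = Round(s_3, k_3) = 0xF3F8
s_5 = Round(s_4, k_4) = 0xF8AE
s_6 = Round(s_5, k_5) = 0xAEF8
s_7 = Round(s_6, k_6) = 0xF8DB

0xF8DB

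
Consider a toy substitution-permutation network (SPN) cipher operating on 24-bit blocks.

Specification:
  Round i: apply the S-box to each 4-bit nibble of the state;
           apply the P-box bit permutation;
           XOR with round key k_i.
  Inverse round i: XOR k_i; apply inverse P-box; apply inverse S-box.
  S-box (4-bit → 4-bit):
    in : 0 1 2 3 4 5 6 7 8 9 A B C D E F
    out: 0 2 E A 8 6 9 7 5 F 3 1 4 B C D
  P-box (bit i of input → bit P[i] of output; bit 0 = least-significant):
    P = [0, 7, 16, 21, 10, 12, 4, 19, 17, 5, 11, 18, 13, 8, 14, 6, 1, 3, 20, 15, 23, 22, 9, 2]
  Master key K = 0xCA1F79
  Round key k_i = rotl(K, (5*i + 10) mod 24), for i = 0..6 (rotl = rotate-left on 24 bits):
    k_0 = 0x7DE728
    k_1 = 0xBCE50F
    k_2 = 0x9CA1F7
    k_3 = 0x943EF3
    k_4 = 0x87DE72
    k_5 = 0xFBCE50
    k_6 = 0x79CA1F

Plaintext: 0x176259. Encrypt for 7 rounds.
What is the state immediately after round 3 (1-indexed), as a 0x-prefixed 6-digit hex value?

0x2E0A2E

s_0 = plaintext = 0x176259
s_1 = Round(s_0, k_0) = 0x08DFD3
s_2 = Round(s_1, k_1) = 0x82D8CD
s_3 = Round(s_2, k_2) = 0x2E0A2E
s_4 = Round(s_3, k_3) = 0xEFACC7
s_5 = Round(s_4, k_4) = 0x9675E5
s_6 = Round(s_5, k_5) = 0x3225E6
s_7 = Round(s_6, k_6) = 0x010362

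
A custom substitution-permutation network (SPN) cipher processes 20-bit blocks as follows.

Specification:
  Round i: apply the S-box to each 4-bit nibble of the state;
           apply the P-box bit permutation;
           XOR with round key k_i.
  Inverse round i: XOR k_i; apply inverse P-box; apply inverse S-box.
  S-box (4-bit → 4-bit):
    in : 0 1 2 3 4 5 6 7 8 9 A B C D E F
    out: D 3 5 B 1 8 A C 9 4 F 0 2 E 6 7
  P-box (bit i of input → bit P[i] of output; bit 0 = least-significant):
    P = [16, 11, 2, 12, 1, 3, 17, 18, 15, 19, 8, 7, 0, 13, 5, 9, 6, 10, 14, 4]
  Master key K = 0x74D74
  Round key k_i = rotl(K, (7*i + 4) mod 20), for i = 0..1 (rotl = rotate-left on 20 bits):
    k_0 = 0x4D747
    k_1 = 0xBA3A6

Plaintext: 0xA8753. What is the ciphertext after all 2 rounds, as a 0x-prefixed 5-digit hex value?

s_0 = plaintext = 0xA8753
s_1 = Round(s_0, k_0) = 0x18896
s_2 = Round(s_1, k_1) = 0x93D67

0x93D67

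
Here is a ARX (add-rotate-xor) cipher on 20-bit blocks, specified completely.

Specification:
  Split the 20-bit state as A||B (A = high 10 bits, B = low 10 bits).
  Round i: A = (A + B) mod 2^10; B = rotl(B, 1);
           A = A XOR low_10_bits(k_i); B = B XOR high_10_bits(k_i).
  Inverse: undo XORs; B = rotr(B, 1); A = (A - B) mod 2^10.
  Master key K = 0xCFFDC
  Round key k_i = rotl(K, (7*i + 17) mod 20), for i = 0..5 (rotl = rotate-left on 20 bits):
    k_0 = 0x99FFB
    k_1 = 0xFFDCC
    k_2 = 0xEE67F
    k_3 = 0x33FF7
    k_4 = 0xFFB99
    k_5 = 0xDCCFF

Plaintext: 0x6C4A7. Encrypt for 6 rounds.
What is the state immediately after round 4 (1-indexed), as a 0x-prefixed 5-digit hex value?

s_0 = plaintext = 0x6C4A7
s_1 = Round(s_0, k_0) = 0x68F29
s_2 = Round(s_1, k_1) = 0x401AC
s_3 = Round(s_2, k_2) = 0x34CE1
s_4 = Round(s_3, k_3) = 0x90D0D
s_5 = Round(s_4, k_4) = 0x325E4
s_6 = Round(s_5, k_5) = 0x948BB

0x90D0D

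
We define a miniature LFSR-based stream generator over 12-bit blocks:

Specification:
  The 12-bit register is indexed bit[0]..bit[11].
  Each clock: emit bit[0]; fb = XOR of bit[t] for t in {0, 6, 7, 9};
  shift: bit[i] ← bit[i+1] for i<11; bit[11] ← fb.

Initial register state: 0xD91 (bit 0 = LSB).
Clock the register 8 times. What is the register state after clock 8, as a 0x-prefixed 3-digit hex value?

0x2AD

reg_0 = 0xD91
clock 1: out=1, reg = 0x6C8
clock 2: out=0, reg = 0xB64
clock 3: out=0, reg = 0x5B2
clock 4: out=0, reg = 0xAD9
clock 5: out=1, reg = 0x56C
clock 6: out=0, reg = 0xAB6
clock 7: out=0, reg = 0x55B
clock 8: out=1, reg = 0x2AD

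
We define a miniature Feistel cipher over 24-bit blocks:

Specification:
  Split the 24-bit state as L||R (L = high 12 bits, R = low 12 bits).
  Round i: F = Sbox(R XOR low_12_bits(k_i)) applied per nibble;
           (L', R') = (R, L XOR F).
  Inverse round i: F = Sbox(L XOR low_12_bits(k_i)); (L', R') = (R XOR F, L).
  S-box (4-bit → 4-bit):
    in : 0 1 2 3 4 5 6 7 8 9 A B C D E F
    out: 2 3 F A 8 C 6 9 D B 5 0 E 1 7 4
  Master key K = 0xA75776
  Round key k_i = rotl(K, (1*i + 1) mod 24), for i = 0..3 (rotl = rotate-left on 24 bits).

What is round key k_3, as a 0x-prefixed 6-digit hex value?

0x75776A

K = 0xA75776
k_0 = rotl(K, (1*0+1) mod 24) = rotl(K, 1) = 0x4EAEED
k_1 = rotl(K, (1*1+1) mod 24) = rotl(K, 2) = 0x9D5DDA
k_2 = rotl(K, (1*2+1) mod 24) = rotl(K, 3) = 0x3ABBB5
k_3 = rotl(K, (1*3+1) mod 24) = rotl(K, 4) = 0x75776A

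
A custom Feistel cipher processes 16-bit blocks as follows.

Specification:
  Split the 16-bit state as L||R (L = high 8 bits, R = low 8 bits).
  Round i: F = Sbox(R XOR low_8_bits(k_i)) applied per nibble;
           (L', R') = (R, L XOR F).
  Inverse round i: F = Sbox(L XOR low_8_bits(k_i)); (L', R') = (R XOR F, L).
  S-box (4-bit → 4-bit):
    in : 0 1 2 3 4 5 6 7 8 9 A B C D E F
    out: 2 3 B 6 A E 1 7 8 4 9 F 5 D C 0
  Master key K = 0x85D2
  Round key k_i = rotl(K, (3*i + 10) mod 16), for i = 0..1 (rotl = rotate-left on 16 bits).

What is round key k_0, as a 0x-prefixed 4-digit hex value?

0x4A17

K = 0x85D2
k_0 = rotl(K, (3*0+10) mod 16) = rotl(K, 10) = 0x4A17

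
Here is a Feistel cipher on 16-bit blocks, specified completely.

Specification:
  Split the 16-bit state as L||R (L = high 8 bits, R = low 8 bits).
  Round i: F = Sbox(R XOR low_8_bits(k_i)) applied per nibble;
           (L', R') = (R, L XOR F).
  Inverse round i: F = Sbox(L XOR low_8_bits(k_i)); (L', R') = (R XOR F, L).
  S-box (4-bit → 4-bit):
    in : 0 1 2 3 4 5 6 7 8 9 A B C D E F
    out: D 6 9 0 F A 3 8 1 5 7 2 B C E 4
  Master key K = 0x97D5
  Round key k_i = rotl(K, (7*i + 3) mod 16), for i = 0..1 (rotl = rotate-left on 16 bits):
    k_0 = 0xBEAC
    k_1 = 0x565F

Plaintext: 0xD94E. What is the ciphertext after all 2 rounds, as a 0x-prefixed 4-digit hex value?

0x307A

s_0 = plaintext = 0xD94E
s_1 = Round(s_0, k_0) = 0x4E30
s_2 = Round(s_1, k_1) = 0x307A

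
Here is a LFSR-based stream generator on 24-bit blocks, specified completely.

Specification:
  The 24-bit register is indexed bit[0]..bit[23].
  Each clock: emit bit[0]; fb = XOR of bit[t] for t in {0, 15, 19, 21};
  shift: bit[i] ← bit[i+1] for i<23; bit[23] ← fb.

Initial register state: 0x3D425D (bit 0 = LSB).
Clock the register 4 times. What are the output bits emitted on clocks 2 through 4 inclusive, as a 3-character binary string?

reg_0 = 0x3D425D
clock 1: out=1, reg = 0x9EA12E
clock 2: out=0, reg = 0x4F5097
clock 3: out=1, reg = 0x27A84B
clock 4: out=1, reg = 0x93D425

011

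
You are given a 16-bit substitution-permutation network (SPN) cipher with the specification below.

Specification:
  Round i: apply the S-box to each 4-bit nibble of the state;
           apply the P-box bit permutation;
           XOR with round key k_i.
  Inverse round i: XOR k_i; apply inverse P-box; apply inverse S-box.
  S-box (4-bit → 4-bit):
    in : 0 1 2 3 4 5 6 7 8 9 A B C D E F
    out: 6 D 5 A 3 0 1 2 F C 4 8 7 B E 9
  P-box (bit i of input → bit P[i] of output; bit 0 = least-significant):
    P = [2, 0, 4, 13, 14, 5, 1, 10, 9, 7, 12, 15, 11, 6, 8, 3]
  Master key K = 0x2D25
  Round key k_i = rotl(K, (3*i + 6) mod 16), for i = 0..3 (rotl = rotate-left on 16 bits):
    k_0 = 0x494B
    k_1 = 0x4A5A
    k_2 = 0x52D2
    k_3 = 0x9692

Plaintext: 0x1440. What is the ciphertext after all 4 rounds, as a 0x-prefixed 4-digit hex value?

s_0 = plaintext = 0x1440
s_1 = Round(s_0, k_0) = 0x02F2
s_2 = Round(s_1, k_1) = 0x1D0E
s_3 = Round(s_2, k_2) = 0xF969
s_4 = Round(s_3, k_3) = 0x6E8A

0x6E8A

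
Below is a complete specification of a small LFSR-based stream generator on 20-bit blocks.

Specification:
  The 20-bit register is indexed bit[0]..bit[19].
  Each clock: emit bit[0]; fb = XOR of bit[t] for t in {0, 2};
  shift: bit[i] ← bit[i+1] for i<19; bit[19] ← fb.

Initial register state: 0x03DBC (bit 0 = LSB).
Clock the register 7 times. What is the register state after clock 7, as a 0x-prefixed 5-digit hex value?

0xA607B

reg_0 = 0x03DBC
clock 1: out=0, reg = 0x81EDE
clock 2: out=0, reg = 0xC0F6F
clock 3: out=1, reg = 0x607B7
clock 4: out=1, reg = 0x303DB
clock 5: out=1, reg = 0x981ED
clock 6: out=1, reg = 0x4C0F6
clock 7: out=0, reg = 0xA607B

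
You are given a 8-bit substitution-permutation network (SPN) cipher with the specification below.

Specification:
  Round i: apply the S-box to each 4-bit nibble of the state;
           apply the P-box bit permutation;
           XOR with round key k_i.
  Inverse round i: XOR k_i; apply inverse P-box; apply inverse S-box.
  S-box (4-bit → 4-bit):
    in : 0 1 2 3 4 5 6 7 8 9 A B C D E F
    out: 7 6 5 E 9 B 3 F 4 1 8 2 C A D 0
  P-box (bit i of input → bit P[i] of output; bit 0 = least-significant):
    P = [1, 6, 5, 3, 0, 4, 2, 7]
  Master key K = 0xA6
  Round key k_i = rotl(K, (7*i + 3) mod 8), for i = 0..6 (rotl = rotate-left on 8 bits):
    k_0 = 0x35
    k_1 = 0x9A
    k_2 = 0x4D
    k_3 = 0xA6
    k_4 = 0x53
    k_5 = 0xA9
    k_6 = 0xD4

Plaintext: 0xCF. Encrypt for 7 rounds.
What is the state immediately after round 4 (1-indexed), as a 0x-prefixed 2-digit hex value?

0x40

s_0 = plaintext = 0xCF
s_1 = Round(s_0, k_0) = 0xB1
s_2 = Round(s_1, k_1) = 0xEA
s_3 = Round(s_2, k_2) = 0xC0
s_4 = Round(s_3, k_3) = 0x40
s_5 = Round(s_4, k_4) = 0xB0
s_6 = Round(s_5, k_5) = 0xDB
s_7 = Round(s_6, k_6) = 0x04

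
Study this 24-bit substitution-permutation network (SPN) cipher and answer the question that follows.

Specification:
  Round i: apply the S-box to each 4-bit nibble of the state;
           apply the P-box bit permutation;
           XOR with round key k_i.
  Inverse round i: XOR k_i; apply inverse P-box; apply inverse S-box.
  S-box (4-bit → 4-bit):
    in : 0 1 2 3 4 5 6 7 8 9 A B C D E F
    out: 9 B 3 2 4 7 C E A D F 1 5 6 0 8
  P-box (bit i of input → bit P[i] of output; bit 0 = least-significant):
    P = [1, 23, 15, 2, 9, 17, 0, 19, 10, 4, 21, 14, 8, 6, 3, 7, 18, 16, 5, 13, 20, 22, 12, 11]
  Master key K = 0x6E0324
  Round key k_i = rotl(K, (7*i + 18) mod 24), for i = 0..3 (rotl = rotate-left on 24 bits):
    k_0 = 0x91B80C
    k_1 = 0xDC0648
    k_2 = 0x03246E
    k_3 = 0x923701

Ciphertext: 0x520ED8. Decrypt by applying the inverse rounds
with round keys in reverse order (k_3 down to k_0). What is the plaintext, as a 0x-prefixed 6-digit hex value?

s_0 = ciphertext = 0x520ED8
s_1 = InvRound(s_0, k_3) = 0x7FA343
s_2 = InvRound(s_1, k_2) = 0x2CCC96
s_3 = InvRound(s_2, k_1) = 0x1E77BA
s_4 = InvRound(s_3, k_0) = 0xF5011A

0xF5011A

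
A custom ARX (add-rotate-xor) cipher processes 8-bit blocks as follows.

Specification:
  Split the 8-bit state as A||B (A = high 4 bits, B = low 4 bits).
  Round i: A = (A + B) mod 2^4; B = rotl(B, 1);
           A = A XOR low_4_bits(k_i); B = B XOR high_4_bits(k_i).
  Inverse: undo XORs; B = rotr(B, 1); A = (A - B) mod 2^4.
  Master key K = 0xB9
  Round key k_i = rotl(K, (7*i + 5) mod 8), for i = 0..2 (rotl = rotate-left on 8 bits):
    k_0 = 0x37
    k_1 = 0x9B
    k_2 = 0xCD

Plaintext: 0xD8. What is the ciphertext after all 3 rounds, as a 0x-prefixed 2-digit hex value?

s_0 = plaintext = 0xD8
s_1 = Round(s_0, k_0) = 0x22
s_2 = Round(s_1, k_1) = 0xFD
s_3 = Round(s_2, k_2) = 0x17

0x17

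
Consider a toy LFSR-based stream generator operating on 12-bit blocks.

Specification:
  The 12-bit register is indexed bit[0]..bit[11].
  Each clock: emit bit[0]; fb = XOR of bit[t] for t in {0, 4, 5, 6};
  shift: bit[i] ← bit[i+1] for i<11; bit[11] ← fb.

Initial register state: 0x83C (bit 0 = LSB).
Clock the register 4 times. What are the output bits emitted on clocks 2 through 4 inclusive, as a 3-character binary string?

reg_0 = 0x83C
clock 1: out=0, reg = 0x41E
clock 2: out=0, reg = 0xA0F
clock 3: out=1, reg = 0xD07
clock 4: out=1, reg = 0xE83

011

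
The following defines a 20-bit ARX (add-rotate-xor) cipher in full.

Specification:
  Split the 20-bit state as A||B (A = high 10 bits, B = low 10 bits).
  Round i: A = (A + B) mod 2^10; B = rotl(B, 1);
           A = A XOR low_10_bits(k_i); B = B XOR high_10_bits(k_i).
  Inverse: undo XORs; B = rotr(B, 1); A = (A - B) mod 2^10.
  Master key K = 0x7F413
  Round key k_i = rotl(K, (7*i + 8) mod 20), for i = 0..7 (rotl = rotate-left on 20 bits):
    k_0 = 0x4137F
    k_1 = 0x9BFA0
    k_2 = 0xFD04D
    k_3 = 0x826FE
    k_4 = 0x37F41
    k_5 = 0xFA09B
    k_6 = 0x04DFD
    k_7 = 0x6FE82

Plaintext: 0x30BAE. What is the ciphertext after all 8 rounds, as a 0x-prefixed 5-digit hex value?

0xC01E9

s_0 = plaintext = 0x30BAE
s_1 = Round(s_0, k_0) = 0xC3E59
s_2 = Round(s_1, k_1) = 0xB22DC
s_3 = Round(s_2, k_2) = 0x7A64D
s_4 = Round(s_3, k_3) = 0xB2292
s_5 = Round(s_4, k_4) = 0x86DFA
s_6 = Round(s_5, k_5) = 0x2381C
s_7 = Round(s_6, k_6) = 0x55C2B
s_8 = Round(s_7, k_7) = 0xC01E9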